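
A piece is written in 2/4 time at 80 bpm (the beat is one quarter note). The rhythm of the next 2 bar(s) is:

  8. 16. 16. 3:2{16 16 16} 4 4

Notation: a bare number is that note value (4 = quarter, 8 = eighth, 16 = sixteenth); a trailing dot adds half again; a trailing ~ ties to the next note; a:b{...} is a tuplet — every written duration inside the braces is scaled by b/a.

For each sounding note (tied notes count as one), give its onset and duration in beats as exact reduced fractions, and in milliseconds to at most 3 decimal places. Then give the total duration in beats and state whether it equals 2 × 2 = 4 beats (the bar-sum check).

1) 0.0ms=0b +562.5ms=3/4b
2) 562.5ms=3/4b +281.25ms=3/8b
3) 843.75ms=9/8b +281.25ms=3/8b
4) 1125.0ms=3/2b +125.0ms=1/6b
5) 1250.0ms=5/3b +125.0ms=1/6b
6) 1375.0ms=11/6b +125.0ms=1/6b
7) 1500.0ms=2b +750.0ms=1b
8) 2250.0ms=3b +750.0ms=1b
Σ=4b of 4 (80bpm 2/4) — PASS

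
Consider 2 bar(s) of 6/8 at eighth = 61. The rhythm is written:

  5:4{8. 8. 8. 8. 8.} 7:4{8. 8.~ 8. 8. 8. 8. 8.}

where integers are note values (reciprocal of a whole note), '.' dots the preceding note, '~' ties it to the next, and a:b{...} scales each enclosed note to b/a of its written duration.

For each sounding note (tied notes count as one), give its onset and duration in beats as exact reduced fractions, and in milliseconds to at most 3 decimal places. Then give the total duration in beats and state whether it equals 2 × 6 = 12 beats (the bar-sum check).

1) 0.0ms=0b +1180.328ms=6/5b
2) 1180.328ms=6/5b +1180.328ms=6/5b
3) 2360.656ms=12/5b +1180.328ms=6/5b
4) 3540.984ms=18/5b +1180.328ms=6/5b
5) 4721.311ms=24/5b +1180.328ms=6/5b
6) 5901.639ms=6b +843.091ms=6/7b
7) 6744.731ms=48/7b +1686.183ms=12/7b
8) 8430.913ms=60/7b +843.091ms=6/7b
9) 9274.005ms=66/7b +843.091ms=6/7b
10) 10117.096ms=72/7b +843.091ms=6/7b
11) 10960.187ms=78/7b +843.091ms=6/7b
Σ=12b of 12 (61bpm 6/8) — PASS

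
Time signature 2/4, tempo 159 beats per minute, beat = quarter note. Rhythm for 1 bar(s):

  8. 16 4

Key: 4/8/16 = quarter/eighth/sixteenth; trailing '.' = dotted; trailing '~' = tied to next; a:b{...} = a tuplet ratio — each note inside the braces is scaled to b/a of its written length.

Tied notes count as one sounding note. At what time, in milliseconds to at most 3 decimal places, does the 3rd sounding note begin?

1. 0.0ms @ 0 + 283.019ms (3/4)
2. 283.019ms @ 3/4 + 94.34ms (1/4)
3. 377.358ms @ 1 + 377.358ms (1)

note 3 onset = 1b = 377.358ms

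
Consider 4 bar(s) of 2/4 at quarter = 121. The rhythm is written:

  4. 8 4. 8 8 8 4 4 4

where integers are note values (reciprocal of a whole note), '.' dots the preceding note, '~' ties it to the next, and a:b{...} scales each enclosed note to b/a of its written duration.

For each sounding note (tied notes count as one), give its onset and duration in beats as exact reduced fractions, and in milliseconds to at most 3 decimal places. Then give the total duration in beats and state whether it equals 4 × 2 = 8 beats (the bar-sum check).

1) 0.0ms=0b +743.802ms=3/2b
2) 743.802ms=3/2b +247.934ms=1/2b
3) 991.736ms=2b +743.802ms=3/2b
4) 1735.537ms=7/2b +247.934ms=1/2b
5) 1983.471ms=4b +247.934ms=1/2b
6) 2231.405ms=9/2b +247.934ms=1/2b
7) 2479.339ms=5b +495.868ms=1b
8) 2975.207ms=6b +495.868ms=1b
9) 3471.074ms=7b +495.868ms=1b
Σ=8b of 8 (121bpm 2/4) — PASS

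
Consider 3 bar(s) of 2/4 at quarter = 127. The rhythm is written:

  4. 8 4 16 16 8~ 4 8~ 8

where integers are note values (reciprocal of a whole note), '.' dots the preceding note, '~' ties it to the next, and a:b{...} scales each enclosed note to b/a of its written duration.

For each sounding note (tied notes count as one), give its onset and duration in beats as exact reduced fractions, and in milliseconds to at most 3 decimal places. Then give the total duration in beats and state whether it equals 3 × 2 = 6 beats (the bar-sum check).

1) 0.0ms=0b +708.661ms=3/2b
2) 708.661ms=3/2b +236.22ms=1/2b
3) 944.882ms=2b +472.441ms=1b
4) 1417.323ms=3b +118.11ms=1/4b
5) 1535.433ms=13/4b +118.11ms=1/4b
6) 1653.543ms=7/2b +708.661ms=3/2b
7) 2362.205ms=5b +472.441ms=1b
Σ=6b of 6 (127bpm 2/4) — PASS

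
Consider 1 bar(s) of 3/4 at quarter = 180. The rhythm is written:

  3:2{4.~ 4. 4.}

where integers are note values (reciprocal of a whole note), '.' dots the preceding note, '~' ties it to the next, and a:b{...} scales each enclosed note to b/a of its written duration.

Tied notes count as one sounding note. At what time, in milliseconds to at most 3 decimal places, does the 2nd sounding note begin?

note 2 onset = 2b = 666.667ms

1. 0.0ms @ 0 + 666.667ms (2)
2. 666.667ms @ 2 + 333.333ms (1)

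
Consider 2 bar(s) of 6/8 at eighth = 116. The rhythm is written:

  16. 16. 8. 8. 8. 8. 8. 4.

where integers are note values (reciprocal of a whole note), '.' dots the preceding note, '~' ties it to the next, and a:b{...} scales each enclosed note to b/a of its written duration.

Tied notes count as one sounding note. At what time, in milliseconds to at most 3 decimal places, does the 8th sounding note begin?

1. 0.0ms @ 0 + 387.931ms (3/4)
2. 387.931ms @ 3/4 + 387.931ms (3/4)
3. 775.862ms @ 3/2 + 775.862ms (3/2)
4. 1551.724ms @ 3 + 775.862ms (3/2)
5. 2327.586ms @ 9/2 + 775.862ms (3/2)
6. 3103.448ms @ 6 + 775.862ms (3/2)
7. 3879.31ms @ 15/2 + 775.862ms (3/2)
8. 4655.172ms @ 9 + 1551.724ms (3)

note 8 onset = 9b = 4655.172ms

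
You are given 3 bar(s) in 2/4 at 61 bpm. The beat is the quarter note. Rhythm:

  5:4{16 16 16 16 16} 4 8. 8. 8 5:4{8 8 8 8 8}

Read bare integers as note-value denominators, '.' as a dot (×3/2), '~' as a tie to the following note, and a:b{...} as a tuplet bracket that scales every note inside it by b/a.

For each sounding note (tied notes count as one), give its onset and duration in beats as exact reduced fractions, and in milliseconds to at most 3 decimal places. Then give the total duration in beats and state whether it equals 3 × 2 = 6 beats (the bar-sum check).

1) 0.0ms=0b +196.721ms=1/5b
2) 196.721ms=1/5b +196.721ms=1/5b
3) 393.443ms=2/5b +196.721ms=1/5b
4) 590.164ms=3/5b +196.721ms=1/5b
5) 786.885ms=4/5b +196.721ms=1/5b
6) 983.607ms=1b +983.607ms=1b
7) 1967.213ms=2b +737.705ms=3/4b
8) 2704.918ms=11/4b +737.705ms=3/4b
9) 3442.623ms=7/2b +491.803ms=1/2b
10) 3934.426ms=4b +393.443ms=2/5b
11) 4327.869ms=22/5b +393.443ms=2/5b
12) 4721.311ms=24/5b +393.443ms=2/5b
13) 5114.754ms=26/5b +393.443ms=2/5b
14) 5508.197ms=28/5b +393.443ms=2/5b
Σ=6b of 6 (61bpm 2/4) — PASS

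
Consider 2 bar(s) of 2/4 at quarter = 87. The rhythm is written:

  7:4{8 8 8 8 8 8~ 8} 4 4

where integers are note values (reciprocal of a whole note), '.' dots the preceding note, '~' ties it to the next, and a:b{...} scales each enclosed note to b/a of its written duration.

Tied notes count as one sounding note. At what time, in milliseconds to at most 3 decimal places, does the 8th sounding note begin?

1. 0.0ms @ 0 + 197.044ms (2/7)
2. 197.044ms @ 2/7 + 197.044ms (2/7)
3. 394.089ms @ 4/7 + 197.044ms (2/7)
4. 591.133ms @ 6/7 + 197.044ms (2/7)
5. 788.177ms @ 8/7 + 197.044ms (2/7)
6. 985.222ms @ 10/7 + 394.089ms (4/7)
7. 1379.31ms @ 2 + 689.655ms (1)
8. 2068.966ms @ 3 + 689.655ms (1)

note 8 onset = 3b = 2068.966ms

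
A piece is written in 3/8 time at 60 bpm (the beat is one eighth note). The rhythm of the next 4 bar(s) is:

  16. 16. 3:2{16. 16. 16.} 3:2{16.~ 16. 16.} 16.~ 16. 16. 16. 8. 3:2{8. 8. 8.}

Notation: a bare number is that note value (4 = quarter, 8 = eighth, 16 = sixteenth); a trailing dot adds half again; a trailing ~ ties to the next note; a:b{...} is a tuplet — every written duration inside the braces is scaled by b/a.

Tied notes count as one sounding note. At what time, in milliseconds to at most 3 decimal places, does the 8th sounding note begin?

1. 0.0ms @ 0 + 750.0ms (3/4)
2. 750.0ms @ 3/4 + 750.0ms (3/4)
3. 1500.0ms @ 3/2 + 500.0ms (1/2)
4. 2000.0ms @ 2 + 500.0ms (1/2)
5. 2500.0ms @ 5/2 + 500.0ms (1/2)
6. 3000.0ms @ 3 + 1000.0ms (1)
7. 4000.0ms @ 4 + 500.0ms (1/2)
8. 4500.0ms @ 9/2 + 1500.0ms (3/2)
9. 6000.0ms @ 6 + 750.0ms (3/4)
10. 6750.0ms @ 27/4 + 750.0ms (3/4)
11. 7500.0ms @ 15/2 + 1500.0ms (3/2)
12. 9000.0ms @ 9 + 1000.0ms (1)
13. 10000.0ms @ 10 + 1000.0ms (1)
14. 11000.0ms @ 11 + 1000.0ms (1)

note 8 onset = 9/2b = 4500.0ms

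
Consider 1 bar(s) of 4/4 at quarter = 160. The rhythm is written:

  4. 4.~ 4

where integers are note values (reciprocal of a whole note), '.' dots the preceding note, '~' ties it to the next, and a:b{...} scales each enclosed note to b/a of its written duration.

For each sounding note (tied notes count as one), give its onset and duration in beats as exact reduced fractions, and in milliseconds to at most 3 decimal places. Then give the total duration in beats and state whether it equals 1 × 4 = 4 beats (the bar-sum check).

1) 0.0ms=0b +562.5ms=3/2b
2) 562.5ms=3/2b +937.5ms=5/2b
Σ=4b of 4 (160bpm 4/4) — PASS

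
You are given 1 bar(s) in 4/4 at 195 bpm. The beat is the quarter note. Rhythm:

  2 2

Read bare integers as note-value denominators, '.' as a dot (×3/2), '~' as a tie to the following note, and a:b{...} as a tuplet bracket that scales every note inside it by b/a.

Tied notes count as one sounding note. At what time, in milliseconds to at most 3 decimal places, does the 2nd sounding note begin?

1. 0.0ms @ 0 + 615.385ms (2)
2. 615.385ms @ 2 + 615.385ms (2)

note 2 onset = 2b = 615.385ms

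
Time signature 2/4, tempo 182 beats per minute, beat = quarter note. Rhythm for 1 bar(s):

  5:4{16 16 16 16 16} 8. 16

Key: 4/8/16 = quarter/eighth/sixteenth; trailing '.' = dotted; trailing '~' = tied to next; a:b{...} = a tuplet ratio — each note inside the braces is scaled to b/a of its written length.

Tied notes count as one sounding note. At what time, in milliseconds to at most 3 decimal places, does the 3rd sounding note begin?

note 3 onset = 2/5b = 131.868ms

1. 0.0ms @ 0 + 65.934ms (1/5)
2. 65.934ms @ 1/5 + 65.934ms (1/5)
3. 131.868ms @ 2/5 + 65.934ms (1/5)
4. 197.802ms @ 3/5 + 65.934ms (1/5)
5. 263.736ms @ 4/5 + 65.934ms (1/5)
6. 329.67ms @ 1 + 247.253ms (3/4)
7. 576.923ms @ 7/4 + 82.418ms (1/4)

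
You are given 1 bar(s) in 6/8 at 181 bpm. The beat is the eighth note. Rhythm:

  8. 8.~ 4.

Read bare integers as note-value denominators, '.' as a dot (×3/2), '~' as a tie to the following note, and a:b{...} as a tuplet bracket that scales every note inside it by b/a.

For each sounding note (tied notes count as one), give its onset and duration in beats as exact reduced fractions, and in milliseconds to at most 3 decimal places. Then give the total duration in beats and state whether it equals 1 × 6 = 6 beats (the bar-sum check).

1) 0.0ms=0b +497.238ms=3/2b
2) 497.238ms=3/2b +1491.713ms=9/2b
Σ=6b of 6 (181bpm 6/8) — PASS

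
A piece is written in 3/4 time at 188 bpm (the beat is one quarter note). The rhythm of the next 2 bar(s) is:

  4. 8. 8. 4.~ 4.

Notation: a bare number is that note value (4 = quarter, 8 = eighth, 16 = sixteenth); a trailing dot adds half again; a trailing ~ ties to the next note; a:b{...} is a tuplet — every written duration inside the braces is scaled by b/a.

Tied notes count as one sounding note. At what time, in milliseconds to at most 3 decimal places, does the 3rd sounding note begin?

note 3 onset = 9/4b = 718.085ms

1. 0.0ms @ 0 + 478.723ms (3/2)
2. 478.723ms @ 3/2 + 239.362ms (3/4)
3. 718.085ms @ 9/4 + 239.362ms (3/4)
4. 957.447ms @ 3 + 957.447ms (3)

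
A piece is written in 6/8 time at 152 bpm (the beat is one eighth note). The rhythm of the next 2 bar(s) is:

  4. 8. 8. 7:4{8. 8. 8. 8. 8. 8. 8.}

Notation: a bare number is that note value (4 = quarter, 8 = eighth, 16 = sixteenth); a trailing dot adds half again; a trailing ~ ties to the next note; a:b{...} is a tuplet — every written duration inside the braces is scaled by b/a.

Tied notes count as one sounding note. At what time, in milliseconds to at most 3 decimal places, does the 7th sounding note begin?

note 7 onset = 60/7b = 3383.459ms

1. 0.0ms @ 0 + 1184.211ms (3)
2. 1184.211ms @ 3 + 592.105ms (3/2)
3. 1776.316ms @ 9/2 + 592.105ms (3/2)
4. 2368.421ms @ 6 + 338.346ms (6/7)
5. 2706.767ms @ 48/7 + 338.346ms (6/7)
6. 3045.113ms @ 54/7 + 338.346ms (6/7)
7. 3383.459ms @ 60/7 + 338.346ms (6/7)
8. 3721.805ms @ 66/7 + 338.346ms (6/7)
9. 4060.15ms @ 72/7 + 338.346ms (6/7)
10. 4398.496ms @ 78/7 + 338.346ms (6/7)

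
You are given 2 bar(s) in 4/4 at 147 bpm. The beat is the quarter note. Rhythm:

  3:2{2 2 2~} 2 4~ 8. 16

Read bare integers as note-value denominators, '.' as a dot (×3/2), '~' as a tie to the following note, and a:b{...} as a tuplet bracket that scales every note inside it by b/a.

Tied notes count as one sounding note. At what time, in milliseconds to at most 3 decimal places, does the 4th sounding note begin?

1. 0.0ms @ 0 + 544.218ms (4/3)
2. 544.218ms @ 4/3 + 544.218ms (4/3)
3. 1088.435ms @ 8/3 + 1360.544ms (10/3)
4. 2448.98ms @ 6 + 714.286ms (7/4)
5. 3163.265ms @ 31/4 + 102.041ms (1/4)

note 4 onset = 6b = 2448.98ms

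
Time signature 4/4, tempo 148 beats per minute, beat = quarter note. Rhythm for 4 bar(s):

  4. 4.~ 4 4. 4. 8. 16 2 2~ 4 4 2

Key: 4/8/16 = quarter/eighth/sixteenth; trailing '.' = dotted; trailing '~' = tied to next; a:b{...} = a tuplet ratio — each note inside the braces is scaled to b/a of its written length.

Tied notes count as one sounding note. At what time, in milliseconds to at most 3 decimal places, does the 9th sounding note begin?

note 9 onset = 13b = 5270.27ms

1. 0.0ms @ 0 + 608.108ms (3/2)
2. 608.108ms @ 3/2 + 1013.514ms (5/2)
3. 1621.622ms @ 4 + 608.108ms (3/2)
4. 2229.73ms @ 11/2 + 608.108ms (3/2)
5. 2837.838ms @ 7 + 304.054ms (3/4)
6. 3141.892ms @ 31/4 + 101.351ms (1/4)
7. 3243.243ms @ 8 + 810.811ms (2)
8. 4054.054ms @ 10 + 1216.216ms (3)
9. 5270.27ms @ 13 + 405.405ms (1)
10. 5675.676ms @ 14 + 810.811ms (2)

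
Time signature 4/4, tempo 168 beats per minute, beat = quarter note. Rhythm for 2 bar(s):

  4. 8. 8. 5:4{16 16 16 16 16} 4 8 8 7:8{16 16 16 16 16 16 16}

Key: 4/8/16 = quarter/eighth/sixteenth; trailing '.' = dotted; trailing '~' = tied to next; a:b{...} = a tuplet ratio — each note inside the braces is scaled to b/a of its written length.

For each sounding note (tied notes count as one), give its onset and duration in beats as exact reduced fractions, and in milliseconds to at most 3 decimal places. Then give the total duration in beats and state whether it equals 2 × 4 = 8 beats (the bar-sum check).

1) 0.0ms=0b +535.714ms=3/2b
2) 535.714ms=3/2b +267.857ms=3/4b
3) 803.571ms=9/4b +267.857ms=3/4b
4) 1071.429ms=3b +71.429ms=1/5b
5) 1142.857ms=16/5b +71.429ms=1/5b
6) 1214.286ms=17/5b +71.429ms=1/5b
7) 1285.714ms=18/5b +71.429ms=1/5b
8) 1357.143ms=19/5b +71.429ms=1/5b
9) 1428.571ms=4b +357.143ms=1b
10) 1785.714ms=5b +178.571ms=1/2b
11) 1964.286ms=11/2b +178.571ms=1/2b
12) 2142.857ms=6b +102.041ms=2/7b
13) 2244.898ms=44/7b +102.041ms=2/7b
14) 2346.939ms=46/7b +102.041ms=2/7b
15) 2448.98ms=48/7b +102.041ms=2/7b
16) 2551.02ms=50/7b +102.041ms=2/7b
17) 2653.061ms=52/7b +102.041ms=2/7b
18) 2755.102ms=54/7b +102.041ms=2/7b
Σ=8b of 8 (168bpm 4/4) — PASS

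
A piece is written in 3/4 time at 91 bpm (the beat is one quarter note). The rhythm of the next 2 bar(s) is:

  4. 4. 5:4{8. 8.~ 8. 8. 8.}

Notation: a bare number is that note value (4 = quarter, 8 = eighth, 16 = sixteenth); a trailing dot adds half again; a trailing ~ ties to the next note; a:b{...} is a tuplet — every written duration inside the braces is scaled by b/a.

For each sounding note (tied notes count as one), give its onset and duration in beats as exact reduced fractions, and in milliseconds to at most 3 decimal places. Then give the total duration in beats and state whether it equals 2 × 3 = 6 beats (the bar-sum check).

1) 0.0ms=0b +989.011ms=3/2b
2) 989.011ms=3/2b +989.011ms=3/2b
3) 1978.022ms=3b +395.604ms=3/5b
4) 2373.626ms=18/5b +791.209ms=6/5b
5) 3164.835ms=24/5b +395.604ms=3/5b
6) 3560.44ms=27/5b +395.604ms=3/5b
Σ=6b of 6 (91bpm 3/4) — PASS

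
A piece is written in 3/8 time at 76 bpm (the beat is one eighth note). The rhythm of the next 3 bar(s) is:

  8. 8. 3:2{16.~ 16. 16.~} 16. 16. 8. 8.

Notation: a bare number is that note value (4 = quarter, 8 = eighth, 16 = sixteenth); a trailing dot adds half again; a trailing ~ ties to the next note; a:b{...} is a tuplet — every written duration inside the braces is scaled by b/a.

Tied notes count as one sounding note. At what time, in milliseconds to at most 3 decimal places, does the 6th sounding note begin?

note 6 onset = 6b = 4736.842ms

1. 0.0ms @ 0 + 1184.211ms (3/2)
2. 1184.211ms @ 3/2 + 1184.211ms (3/2)
3. 2368.421ms @ 3 + 789.474ms (1)
4. 3157.895ms @ 4 + 986.842ms (5/4)
5. 4144.737ms @ 21/4 + 592.105ms (3/4)
6. 4736.842ms @ 6 + 1184.211ms (3/2)
7. 5921.053ms @ 15/2 + 1184.211ms (3/2)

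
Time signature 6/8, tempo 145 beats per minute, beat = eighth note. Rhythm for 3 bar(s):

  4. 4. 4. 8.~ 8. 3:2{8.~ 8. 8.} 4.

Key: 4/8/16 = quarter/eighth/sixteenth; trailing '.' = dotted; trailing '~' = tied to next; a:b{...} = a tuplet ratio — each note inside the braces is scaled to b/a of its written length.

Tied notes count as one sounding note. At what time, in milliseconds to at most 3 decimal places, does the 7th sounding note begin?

note 7 onset = 15b = 6206.897ms

1. 0.0ms @ 0 + 1241.379ms (3)
2. 1241.379ms @ 3 + 1241.379ms (3)
3. 2482.759ms @ 6 + 1241.379ms (3)
4. 3724.138ms @ 9 + 1241.379ms (3)
5. 4965.517ms @ 12 + 827.586ms (2)
6. 5793.103ms @ 14 + 413.793ms (1)
7. 6206.897ms @ 15 + 1241.379ms (3)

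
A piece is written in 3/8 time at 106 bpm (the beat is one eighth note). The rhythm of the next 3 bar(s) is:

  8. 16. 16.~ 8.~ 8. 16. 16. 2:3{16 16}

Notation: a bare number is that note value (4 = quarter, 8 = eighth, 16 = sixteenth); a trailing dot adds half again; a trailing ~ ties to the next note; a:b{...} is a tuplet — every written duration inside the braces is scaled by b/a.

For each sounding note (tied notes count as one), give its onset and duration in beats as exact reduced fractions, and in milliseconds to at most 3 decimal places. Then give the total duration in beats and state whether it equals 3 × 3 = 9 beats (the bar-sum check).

1) 0.0ms=0b +849.057ms=3/2b
2) 849.057ms=3/2b +424.528ms=3/4b
3) 1273.585ms=9/4b +2122.642ms=15/4b
4) 3396.226ms=6b +424.528ms=3/4b
5) 3820.755ms=27/4b +424.528ms=3/4b
6) 4245.283ms=15/2b +424.528ms=3/4b
7) 4669.811ms=33/4b +424.528ms=3/4b
Σ=9b of 9 (106bpm 3/8) — PASS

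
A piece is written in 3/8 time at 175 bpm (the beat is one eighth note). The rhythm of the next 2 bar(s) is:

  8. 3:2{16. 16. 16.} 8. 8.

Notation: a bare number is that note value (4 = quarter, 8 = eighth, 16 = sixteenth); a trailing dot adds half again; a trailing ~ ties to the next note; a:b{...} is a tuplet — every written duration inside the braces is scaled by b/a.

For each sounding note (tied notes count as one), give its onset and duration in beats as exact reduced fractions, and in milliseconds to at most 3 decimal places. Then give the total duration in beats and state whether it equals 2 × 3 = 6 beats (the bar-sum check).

1) 0.0ms=0b +514.286ms=3/2b
2) 514.286ms=3/2b +171.429ms=1/2b
3) 685.714ms=2b +171.429ms=1/2b
4) 857.143ms=5/2b +171.429ms=1/2b
5) 1028.571ms=3b +514.286ms=3/2b
6) 1542.857ms=9/2b +514.286ms=3/2b
Σ=6b of 6 (175bpm 3/8) — PASS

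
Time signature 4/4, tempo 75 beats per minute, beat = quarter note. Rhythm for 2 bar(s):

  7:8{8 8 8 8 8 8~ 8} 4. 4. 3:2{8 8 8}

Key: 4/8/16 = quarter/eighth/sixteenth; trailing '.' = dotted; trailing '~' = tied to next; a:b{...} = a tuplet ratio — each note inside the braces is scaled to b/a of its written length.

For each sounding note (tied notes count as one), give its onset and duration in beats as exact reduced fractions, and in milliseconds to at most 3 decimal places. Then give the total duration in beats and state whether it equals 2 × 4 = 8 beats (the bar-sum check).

1) 0.0ms=0b +457.143ms=4/7b
2) 457.143ms=4/7b +457.143ms=4/7b
3) 914.286ms=8/7b +457.143ms=4/7b
4) 1371.429ms=12/7b +457.143ms=4/7b
5) 1828.571ms=16/7b +457.143ms=4/7b
6) 2285.714ms=20/7b +914.286ms=8/7b
7) 3200.0ms=4b +1200.0ms=3/2b
8) 4400.0ms=11/2b +1200.0ms=3/2b
9) 5600.0ms=7b +266.667ms=1/3b
10) 5866.667ms=22/3b +266.667ms=1/3b
11) 6133.333ms=23/3b +266.667ms=1/3b
Σ=8b of 8 (75bpm 4/4) — PASS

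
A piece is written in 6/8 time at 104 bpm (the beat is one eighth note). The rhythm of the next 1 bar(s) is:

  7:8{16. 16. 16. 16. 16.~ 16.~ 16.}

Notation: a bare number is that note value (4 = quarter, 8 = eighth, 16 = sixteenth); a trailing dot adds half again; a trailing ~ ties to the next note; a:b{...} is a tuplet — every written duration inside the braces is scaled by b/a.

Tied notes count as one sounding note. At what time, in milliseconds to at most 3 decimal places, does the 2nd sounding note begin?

note 2 onset = 6/7b = 494.505ms

1. 0.0ms @ 0 + 494.505ms (6/7)
2. 494.505ms @ 6/7 + 494.505ms (6/7)
3. 989.011ms @ 12/7 + 494.505ms (6/7)
4. 1483.516ms @ 18/7 + 494.505ms (6/7)
5. 1978.022ms @ 24/7 + 1483.516ms (18/7)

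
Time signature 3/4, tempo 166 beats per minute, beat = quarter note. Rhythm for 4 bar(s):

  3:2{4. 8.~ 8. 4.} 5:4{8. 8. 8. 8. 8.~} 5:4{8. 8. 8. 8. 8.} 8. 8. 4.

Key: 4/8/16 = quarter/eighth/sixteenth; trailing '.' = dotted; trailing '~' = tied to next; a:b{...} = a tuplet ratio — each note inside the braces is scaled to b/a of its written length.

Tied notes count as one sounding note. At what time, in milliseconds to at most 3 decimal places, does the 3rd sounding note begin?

note 3 onset = 2b = 722.892ms

1. 0.0ms @ 0 + 361.446ms (1)
2. 361.446ms @ 1 + 361.446ms (1)
3. 722.892ms @ 2 + 361.446ms (1)
4. 1084.337ms @ 3 + 216.867ms (3/5)
5. 1301.205ms @ 18/5 + 216.867ms (3/5)
6. 1518.072ms @ 21/5 + 216.867ms (3/5)
7. 1734.94ms @ 24/5 + 216.867ms (3/5)
8. 1951.807ms @ 27/5 + 433.735ms (6/5)
9. 2385.542ms @ 33/5 + 216.867ms (3/5)
10. 2602.41ms @ 36/5 + 216.867ms (3/5)
11. 2819.277ms @ 39/5 + 216.867ms (3/5)
12. 3036.145ms @ 42/5 + 216.867ms (3/5)
13. 3253.012ms @ 9 + 271.084ms (3/4)
14. 3524.096ms @ 39/4 + 271.084ms (3/4)
15. 3795.181ms @ 21/2 + 542.169ms (3/2)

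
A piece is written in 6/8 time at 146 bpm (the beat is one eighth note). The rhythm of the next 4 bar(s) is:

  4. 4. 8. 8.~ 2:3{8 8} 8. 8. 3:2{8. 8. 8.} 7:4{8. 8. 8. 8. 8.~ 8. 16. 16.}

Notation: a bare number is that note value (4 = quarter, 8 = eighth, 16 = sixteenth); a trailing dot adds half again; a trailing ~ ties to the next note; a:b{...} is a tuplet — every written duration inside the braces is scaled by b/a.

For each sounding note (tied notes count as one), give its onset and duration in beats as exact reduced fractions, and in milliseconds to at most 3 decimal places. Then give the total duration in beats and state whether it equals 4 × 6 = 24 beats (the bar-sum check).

1) 0.0ms=0b +1232.877ms=3b
2) 1232.877ms=3b +1232.877ms=3b
3) 2465.753ms=6b +616.438ms=3/2b
4) 3082.192ms=15/2b +1232.877ms=3b
5) 4315.068ms=21/2b +616.438ms=3/2b
6) 4931.507ms=12b +616.438ms=3/2b
7) 5547.945ms=27/2b +616.438ms=3/2b
8) 6164.384ms=15b +410.959ms=1b
9) 6575.342ms=16b +410.959ms=1b
10) 6986.301ms=17b +410.959ms=1b
11) 7397.26ms=18b +352.25ms=6/7b
12) 7749.511ms=132/7b +352.25ms=6/7b
13) 8101.761ms=138/7b +352.25ms=6/7b
14) 8454.012ms=144/7b +352.25ms=6/7b
15) 8806.262ms=150/7b +704.501ms=12/7b
16) 9510.763ms=162/7b +176.125ms=3/7b
17) 9686.888ms=165/7b +176.125ms=3/7b
Σ=24b of 24 (146bpm 6/8) — PASS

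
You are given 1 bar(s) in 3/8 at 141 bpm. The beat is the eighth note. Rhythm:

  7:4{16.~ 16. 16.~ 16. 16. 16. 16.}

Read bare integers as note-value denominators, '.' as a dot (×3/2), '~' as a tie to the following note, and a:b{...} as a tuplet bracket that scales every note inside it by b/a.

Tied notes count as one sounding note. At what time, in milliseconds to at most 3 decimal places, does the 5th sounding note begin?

1. 0.0ms @ 0 + 364.742ms (6/7)
2. 364.742ms @ 6/7 + 364.742ms (6/7)
3. 729.483ms @ 12/7 + 182.371ms (3/7)
4. 911.854ms @ 15/7 + 182.371ms (3/7)
5. 1094.225ms @ 18/7 + 182.371ms (3/7)

note 5 onset = 18/7b = 1094.225ms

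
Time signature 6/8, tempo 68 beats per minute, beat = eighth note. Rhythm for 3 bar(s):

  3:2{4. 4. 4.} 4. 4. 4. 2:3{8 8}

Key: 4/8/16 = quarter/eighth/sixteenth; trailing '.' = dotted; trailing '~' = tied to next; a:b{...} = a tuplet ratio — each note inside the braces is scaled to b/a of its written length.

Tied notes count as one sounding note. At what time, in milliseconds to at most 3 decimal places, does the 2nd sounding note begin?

1. 0.0ms @ 0 + 1764.706ms (2)
2. 1764.706ms @ 2 + 1764.706ms (2)
3. 3529.412ms @ 4 + 1764.706ms (2)
4. 5294.118ms @ 6 + 2647.059ms (3)
5. 7941.176ms @ 9 + 2647.059ms (3)
6. 10588.235ms @ 12 + 2647.059ms (3)
7. 13235.294ms @ 15 + 1323.529ms (3/2)
8. 14558.824ms @ 33/2 + 1323.529ms (3/2)

note 2 onset = 2b = 1764.706ms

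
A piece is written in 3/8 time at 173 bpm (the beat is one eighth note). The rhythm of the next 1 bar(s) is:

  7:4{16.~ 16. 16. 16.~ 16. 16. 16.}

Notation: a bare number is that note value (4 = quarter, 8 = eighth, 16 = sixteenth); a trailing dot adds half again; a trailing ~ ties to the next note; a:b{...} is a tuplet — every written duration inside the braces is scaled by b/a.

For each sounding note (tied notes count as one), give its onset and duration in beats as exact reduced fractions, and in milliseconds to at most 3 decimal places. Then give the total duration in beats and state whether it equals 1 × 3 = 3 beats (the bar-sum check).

1) 0.0ms=0b +297.275ms=6/7b
2) 297.275ms=6/7b +148.637ms=3/7b
3) 445.912ms=9/7b +297.275ms=6/7b
4) 743.187ms=15/7b +148.637ms=3/7b
5) 891.825ms=18/7b +148.637ms=3/7b
Σ=3b of 3 (173bpm 3/8) — PASS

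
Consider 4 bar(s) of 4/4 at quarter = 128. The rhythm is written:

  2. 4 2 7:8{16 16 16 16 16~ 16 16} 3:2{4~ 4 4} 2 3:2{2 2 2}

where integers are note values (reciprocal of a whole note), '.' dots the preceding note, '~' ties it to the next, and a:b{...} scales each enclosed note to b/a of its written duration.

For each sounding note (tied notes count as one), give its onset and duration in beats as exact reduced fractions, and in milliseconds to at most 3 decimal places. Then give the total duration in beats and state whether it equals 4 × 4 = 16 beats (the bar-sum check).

1) 0.0ms=0b +1406.25ms=3b
2) 1406.25ms=3b +468.75ms=1b
3) 1875.0ms=4b +937.5ms=2b
4) 2812.5ms=6b +133.929ms=2/7b
5) 2946.429ms=44/7b +133.929ms=2/7b
6) 3080.357ms=46/7b +133.929ms=2/7b
7) 3214.286ms=48/7b +133.929ms=2/7b
8) 3348.214ms=50/7b +267.857ms=4/7b
9) 3616.071ms=54/7b +133.929ms=2/7b
10) 3750.0ms=8b +625.0ms=4/3b
11) 4375.0ms=28/3b +312.5ms=2/3b
12) 4687.5ms=10b +937.5ms=2b
13) 5625.0ms=12b +625.0ms=4/3b
14) 6250.0ms=40/3b +625.0ms=4/3b
15) 6875.0ms=44/3b +625.0ms=4/3b
Σ=16b of 16 (128bpm 4/4) — PASS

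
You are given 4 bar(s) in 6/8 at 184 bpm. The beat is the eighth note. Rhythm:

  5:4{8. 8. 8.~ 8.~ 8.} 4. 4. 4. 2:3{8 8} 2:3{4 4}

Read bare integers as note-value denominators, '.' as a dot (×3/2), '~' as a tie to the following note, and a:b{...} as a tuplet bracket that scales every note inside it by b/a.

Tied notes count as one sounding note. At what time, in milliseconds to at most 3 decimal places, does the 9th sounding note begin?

note 9 onset = 18b = 5869.565ms

1. 0.0ms @ 0 + 391.304ms (6/5)
2. 391.304ms @ 6/5 + 391.304ms (6/5)
3. 782.609ms @ 12/5 + 1173.913ms (18/5)
4. 1956.522ms @ 6 + 978.261ms (3)
5. 2934.783ms @ 9 + 978.261ms (3)
6. 3913.043ms @ 12 + 978.261ms (3)
7. 4891.304ms @ 15 + 489.13ms (3/2)
8. 5380.435ms @ 33/2 + 489.13ms (3/2)
9. 5869.565ms @ 18 + 978.261ms (3)
10. 6847.826ms @ 21 + 978.261ms (3)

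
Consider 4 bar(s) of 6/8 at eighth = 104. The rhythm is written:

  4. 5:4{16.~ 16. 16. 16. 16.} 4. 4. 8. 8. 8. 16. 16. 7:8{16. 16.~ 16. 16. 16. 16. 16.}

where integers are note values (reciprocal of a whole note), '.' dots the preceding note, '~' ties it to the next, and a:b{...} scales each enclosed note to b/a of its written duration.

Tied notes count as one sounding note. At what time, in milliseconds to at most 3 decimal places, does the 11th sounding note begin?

note 11 onset = 33/2b = 9519.231ms

1. 0.0ms @ 0 + 1730.769ms (3)
2. 1730.769ms @ 3 + 692.308ms (6/5)
3. 2423.077ms @ 21/5 + 346.154ms (3/5)
4. 2769.231ms @ 24/5 + 346.154ms (3/5)
5. 3115.385ms @ 27/5 + 346.154ms (3/5)
6. 3461.538ms @ 6 + 1730.769ms (3)
7. 5192.308ms @ 9 + 1730.769ms (3)
8. 6923.077ms @ 12 + 865.385ms (3/2)
9. 7788.462ms @ 27/2 + 865.385ms (3/2)
10. 8653.846ms @ 15 + 865.385ms (3/2)
11. 9519.231ms @ 33/2 + 432.692ms (3/4)
12. 9951.923ms @ 69/4 + 432.692ms (3/4)
13. 10384.615ms @ 18 + 494.505ms (6/7)
14. 10879.121ms @ 132/7 + 989.011ms (12/7)
15. 11868.132ms @ 144/7 + 494.505ms (6/7)
16. 12362.637ms @ 150/7 + 494.505ms (6/7)
17. 12857.143ms @ 156/7 + 494.505ms (6/7)
18. 13351.648ms @ 162/7 + 494.505ms (6/7)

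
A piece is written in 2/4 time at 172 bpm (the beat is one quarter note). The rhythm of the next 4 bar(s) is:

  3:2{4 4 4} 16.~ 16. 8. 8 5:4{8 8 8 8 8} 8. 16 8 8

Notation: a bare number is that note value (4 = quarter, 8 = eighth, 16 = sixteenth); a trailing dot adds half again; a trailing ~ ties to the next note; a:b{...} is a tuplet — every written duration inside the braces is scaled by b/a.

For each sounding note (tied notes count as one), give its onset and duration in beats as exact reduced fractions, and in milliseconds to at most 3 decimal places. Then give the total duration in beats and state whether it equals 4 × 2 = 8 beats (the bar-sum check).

1) 0.0ms=0b +232.558ms=2/3b
2) 232.558ms=2/3b +232.558ms=2/3b
3) 465.116ms=4/3b +232.558ms=2/3b
4) 697.674ms=2b +261.628ms=3/4b
5) 959.302ms=11/4b +261.628ms=3/4b
6) 1220.93ms=7/2b +174.419ms=1/2b
7) 1395.349ms=4b +139.535ms=2/5b
8) 1534.884ms=22/5b +139.535ms=2/5b
9) 1674.419ms=24/5b +139.535ms=2/5b
10) 1813.953ms=26/5b +139.535ms=2/5b
11) 1953.488ms=28/5b +139.535ms=2/5b
12) 2093.023ms=6b +261.628ms=3/4b
13) 2354.651ms=27/4b +87.209ms=1/4b
14) 2441.86ms=7b +174.419ms=1/2b
15) 2616.279ms=15/2b +174.419ms=1/2b
Σ=8b of 8 (172bpm 2/4) — PASS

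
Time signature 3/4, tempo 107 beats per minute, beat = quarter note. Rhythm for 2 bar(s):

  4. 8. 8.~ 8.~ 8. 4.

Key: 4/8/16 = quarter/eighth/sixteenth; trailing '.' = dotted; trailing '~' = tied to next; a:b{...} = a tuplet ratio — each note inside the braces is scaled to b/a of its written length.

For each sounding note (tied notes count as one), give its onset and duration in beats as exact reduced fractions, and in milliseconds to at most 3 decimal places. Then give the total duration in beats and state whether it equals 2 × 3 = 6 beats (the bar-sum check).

1) 0.0ms=0b +841.121ms=3/2b
2) 841.121ms=3/2b +420.561ms=3/4b
3) 1261.682ms=9/4b +1261.682ms=9/4b
4) 2523.364ms=9/2b +841.121ms=3/2b
Σ=6b of 6 (107bpm 3/4) — PASS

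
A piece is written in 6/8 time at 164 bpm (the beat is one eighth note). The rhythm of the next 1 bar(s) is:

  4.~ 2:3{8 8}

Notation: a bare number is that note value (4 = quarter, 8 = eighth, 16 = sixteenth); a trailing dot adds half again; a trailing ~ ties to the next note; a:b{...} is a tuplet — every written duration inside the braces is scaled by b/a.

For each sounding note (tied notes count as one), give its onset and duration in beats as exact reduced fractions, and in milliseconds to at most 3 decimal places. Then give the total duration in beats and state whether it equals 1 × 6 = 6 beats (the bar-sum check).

1) 0.0ms=0b +1646.341ms=9/2b
2) 1646.341ms=9/2b +548.78ms=3/2b
Σ=6b of 6 (164bpm 6/8) — PASS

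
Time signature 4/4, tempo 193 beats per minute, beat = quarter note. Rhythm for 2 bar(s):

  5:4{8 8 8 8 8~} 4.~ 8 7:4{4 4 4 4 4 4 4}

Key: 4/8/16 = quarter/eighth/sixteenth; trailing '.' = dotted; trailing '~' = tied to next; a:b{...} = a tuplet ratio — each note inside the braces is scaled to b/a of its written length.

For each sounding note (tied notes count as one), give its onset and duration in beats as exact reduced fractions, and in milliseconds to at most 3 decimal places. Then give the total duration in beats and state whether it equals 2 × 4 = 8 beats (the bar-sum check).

1) 0.0ms=0b +124.352ms=2/5b
2) 124.352ms=2/5b +124.352ms=2/5b
3) 248.705ms=4/5b +124.352ms=2/5b
4) 373.057ms=6/5b +124.352ms=2/5b
5) 497.409ms=8/5b +746.114ms=12/5b
6) 1243.523ms=4b +177.646ms=4/7b
7) 1421.17ms=32/7b +177.646ms=4/7b
8) 1598.816ms=36/7b +177.646ms=4/7b
9) 1776.462ms=40/7b +177.646ms=4/7b
10) 1954.108ms=44/7b +177.646ms=4/7b
11) 2131.754ms=48/7b +177.646ms=4/7b
12) 2309.4ms=52/7b +177.646ms=4/7b
Σ=8b of 8 (193bpm 4/4) — PASS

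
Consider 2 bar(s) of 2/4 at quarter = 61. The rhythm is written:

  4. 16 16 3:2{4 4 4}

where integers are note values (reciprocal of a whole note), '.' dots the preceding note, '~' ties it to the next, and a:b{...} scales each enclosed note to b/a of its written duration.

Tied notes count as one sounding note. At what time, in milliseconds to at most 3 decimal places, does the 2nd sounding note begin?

1. 0.0ms @ 0 + 1475.41ms (3/2)
2. 1475.41ms @ 3/2 + 245.902ms (1/4)
3. 1721.311ms @ 7/4 + 245.902ms (1/4)
4. 1967.213ms @ 2 + 655.738ms (2/3)
5. 2622.951ms @ 8/3 + 655.738ms (2/3)
6. 3278.689ms @ 10/3 + 655.738ms (2/3)

note 2 onset = 3/2b = 1475.41ms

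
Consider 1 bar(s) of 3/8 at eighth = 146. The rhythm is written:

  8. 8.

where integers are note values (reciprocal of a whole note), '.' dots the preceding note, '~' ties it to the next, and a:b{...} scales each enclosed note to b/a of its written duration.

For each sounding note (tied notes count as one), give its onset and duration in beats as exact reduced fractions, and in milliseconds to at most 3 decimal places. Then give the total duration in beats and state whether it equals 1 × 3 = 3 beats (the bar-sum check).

1) 0.0ms=0b +616.438ms=3/2b
2) 616.438ms=3/2b +616.438ms=3/2b
Σ=3b of 3 (146bpm 3/8) — PASS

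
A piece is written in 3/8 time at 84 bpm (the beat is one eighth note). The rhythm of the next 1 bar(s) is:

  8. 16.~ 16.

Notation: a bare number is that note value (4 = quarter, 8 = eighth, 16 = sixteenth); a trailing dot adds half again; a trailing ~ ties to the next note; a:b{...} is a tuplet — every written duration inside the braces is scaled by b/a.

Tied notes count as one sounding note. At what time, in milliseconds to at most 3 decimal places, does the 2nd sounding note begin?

1. 0.0ms @ 0 + 1071.429ms (3/2)
2. 1071.429ms @ 3/2 + 1071.429ms (3/2)

note 2 onset = 3/2b = 1071.429ms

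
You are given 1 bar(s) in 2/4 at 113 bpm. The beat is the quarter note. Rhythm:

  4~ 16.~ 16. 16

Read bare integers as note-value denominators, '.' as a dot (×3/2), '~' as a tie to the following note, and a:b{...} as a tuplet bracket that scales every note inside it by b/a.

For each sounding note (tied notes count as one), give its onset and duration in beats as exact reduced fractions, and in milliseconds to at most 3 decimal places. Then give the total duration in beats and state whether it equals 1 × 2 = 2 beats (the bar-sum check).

1) 0.0ms=0b +929.204ms=7/4b
2) 929.204ms=7/4b +132.743ms=1/4b
Σ=2b of 2 (113bpm 2/4) — PASS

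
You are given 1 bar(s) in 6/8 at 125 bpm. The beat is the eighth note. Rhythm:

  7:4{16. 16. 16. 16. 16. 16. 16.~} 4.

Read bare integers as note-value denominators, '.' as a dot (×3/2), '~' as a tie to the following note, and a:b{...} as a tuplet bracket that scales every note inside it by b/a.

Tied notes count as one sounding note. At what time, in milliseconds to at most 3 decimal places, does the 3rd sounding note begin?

1. 0.0ms @ 0 + 205.714ms (3/7)
2. 205.714ms @ 3/7 + 205.714ms (3/7)
3. 411.429ms @ 6/7 + 205.714ms (3/7)
4. 617.143ms @ 9/7 + 205.714ms (3/7)
5. 822.857ms @ 12/7 + 205.714ms (3/7)
6. 1028.571ms @ 15/7 + 205.714ms (3/7)
7. 1234.286ms @ 18/7 + 1645.714ms (24/7)

note 3 onset = 6/7b = 411.429ms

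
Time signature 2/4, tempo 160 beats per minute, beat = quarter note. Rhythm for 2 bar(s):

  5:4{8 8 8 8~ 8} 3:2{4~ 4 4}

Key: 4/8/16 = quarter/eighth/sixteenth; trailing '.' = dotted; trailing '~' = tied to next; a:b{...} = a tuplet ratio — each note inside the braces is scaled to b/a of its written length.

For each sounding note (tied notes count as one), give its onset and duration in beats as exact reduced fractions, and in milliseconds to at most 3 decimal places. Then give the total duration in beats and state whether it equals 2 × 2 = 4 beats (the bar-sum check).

1) 0.0ms=0b +150.0ms=2/5b
2) 150.0ms=2/5b +150.0ms=2/5b
3) 300.0ms=4/5b +150.0ms=2/5b
4) 450.0ms=6/5b +300.0ms=4/5b
5) 750.0ms=2b +500.0ms=4/3b
6) 1250.0ms=10/3b +250.0ms=2/3b
Σ=4b of 4 (160bpm 2/4) — PASS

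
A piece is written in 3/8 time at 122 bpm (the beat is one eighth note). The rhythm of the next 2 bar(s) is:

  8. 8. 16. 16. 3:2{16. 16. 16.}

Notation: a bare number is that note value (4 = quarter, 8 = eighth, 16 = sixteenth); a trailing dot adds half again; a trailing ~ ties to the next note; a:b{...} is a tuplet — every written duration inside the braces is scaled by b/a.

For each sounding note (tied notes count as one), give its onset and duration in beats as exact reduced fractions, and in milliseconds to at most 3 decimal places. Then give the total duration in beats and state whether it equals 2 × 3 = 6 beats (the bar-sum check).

1) 0.0ms=0b +737.705ms=3/2b
2) 737.705ms=3/2b +737.705ms=3/2b
3) 1475.41ms=3b +368.852ms=3/4b
4) 1844.262ms=15/4b +368.852ms=3/4b
5) 2213.115ms=9/2b +245.902ms=1/2b
6) 2459.016ms=5b +245.902ms=1/2b
7) 2704.918ms=11/2b +245.902ms=1/2b
Σ=6b of 6 (122bpm 3/8) — PASS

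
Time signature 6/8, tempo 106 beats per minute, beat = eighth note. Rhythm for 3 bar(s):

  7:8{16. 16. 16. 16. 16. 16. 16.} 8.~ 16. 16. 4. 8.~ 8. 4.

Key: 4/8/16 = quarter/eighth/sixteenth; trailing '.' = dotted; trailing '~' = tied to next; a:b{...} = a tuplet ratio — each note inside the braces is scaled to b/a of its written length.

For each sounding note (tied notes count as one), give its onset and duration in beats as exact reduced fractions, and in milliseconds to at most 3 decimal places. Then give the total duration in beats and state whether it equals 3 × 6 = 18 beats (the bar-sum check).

1) 0.0ms=0b +485.175ms=6/7b
2) 485.175ms=6/7b +485.175ms=6/7b
3) 970.35ms=12/7b +485.175ms=6/7b
4) 1455.526ms=18/7b +485.175ms=6/7b
5) 1940.701ms=24/7b +485.175ms=6/7b
6) 2425.876ms=30/7b +485.175ms=6/7b
7) 2911.051ms=36/7b +485.175ms=6/7b
8) 3396.226ms=6b +1273.585ms=9/4b
9) 4669.811ms=33/4b +424.528ms=3/4b
10) 5094.34ms=9b +1698.113ms=3b
11) 6792.453ms=12b +1698.113ms=3b
12) 8490.566ms=15b +1698.113ms=3b
Σ=18b of 18 (106bpm 6/8) — PASS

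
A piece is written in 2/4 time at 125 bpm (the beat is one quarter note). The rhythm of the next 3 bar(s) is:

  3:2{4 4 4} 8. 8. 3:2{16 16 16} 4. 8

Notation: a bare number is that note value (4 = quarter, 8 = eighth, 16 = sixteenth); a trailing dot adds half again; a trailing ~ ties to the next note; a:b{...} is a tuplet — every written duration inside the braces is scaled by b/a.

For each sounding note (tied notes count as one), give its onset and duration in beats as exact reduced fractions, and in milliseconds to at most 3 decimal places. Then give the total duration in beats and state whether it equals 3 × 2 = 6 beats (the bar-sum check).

1) 0.0ms=0b +320.0ms=2/3b
2) 320.0ms=2/3b +320.0ms=2/3b
3) 640.0ms=4/3b +320.0ms=2/3b
4) 960.0ms=2b +360.0ms=3/4b
5) 1320.0ms=11/4b +360.0ms=3/4b
6) 1680.0ms=7/2b +80.0ms=1/6b
7) 1760.0ms=11/3b +80.0ms=1/6b
8) 1840.0ms=23/6b +80.0ms=1/6b
9) 1920.0ms=4b +720.0ms=3/2b
10) 2640.0ms=11/2b +240.0ms=1/2b
Σ=6b of 6 (125bpm 2/4) — PASS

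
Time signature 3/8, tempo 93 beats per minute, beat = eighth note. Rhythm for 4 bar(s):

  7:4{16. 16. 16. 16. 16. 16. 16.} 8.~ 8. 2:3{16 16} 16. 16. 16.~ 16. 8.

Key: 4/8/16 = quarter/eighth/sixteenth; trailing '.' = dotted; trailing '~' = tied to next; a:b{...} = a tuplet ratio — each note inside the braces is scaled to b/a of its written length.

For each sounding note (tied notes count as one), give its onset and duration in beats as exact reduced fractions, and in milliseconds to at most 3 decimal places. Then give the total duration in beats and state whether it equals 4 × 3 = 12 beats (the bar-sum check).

1) 0.0ms=0b +276.498ms=3/7b
2) 276.498ms=3/7b +276.498ms=3/7b
3) 552.995ms=6/7b +276.498ms=3/7b
4) 829.493ms=9/7b +276.498ms=3/7b
5) 1105.991ms=12/7b +276.498ms=3/7b
6) 1382.488ms=15/7b +276.498ms=3/7b
7) 1658.986ms=18/7b +276.498ms=3/7b
8) 1935.484ms=3b +1935.484ms=3b
9) 3870.968ms=6b +483.871ms=3/4b
10) 4354.839ms=27/4b +483.871ms=3/4b
11) 4838.71ms=15/2b +483.871ms=3/4b
12) 5322.581ms=33/4b +483.871ms=3/4b
13) 5806.452ms=9b +967.742ms=3/2b
14) 6774.194ms=21/2b +967.742ms=3/2b
Σ=12b of 12 (93bpm 3/8) — PASS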